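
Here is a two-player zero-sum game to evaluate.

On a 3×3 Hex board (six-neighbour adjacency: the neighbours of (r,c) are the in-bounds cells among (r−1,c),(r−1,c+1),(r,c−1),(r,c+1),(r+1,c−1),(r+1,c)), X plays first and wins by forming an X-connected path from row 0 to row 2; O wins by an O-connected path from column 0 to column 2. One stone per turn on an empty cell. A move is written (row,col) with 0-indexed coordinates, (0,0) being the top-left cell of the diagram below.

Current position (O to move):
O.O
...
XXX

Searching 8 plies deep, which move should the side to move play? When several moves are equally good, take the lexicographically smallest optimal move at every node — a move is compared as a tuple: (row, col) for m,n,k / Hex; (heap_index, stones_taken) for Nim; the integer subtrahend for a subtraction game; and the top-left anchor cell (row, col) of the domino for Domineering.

ply 1, O at O.O/.../XXX | (0,1)=+1→OOO/.../XXX*; (1,0)=+1→O.O/O../XXX; (1,1)=+1→O.O/.O./XXX; (1,2)=-1→O.O/..O/XXX
ply 2: OOO/.../XXX is terminal -1 (X); from O.O/.../XXX depth 8

O's best at [O.O/.../XXX]: (0,1)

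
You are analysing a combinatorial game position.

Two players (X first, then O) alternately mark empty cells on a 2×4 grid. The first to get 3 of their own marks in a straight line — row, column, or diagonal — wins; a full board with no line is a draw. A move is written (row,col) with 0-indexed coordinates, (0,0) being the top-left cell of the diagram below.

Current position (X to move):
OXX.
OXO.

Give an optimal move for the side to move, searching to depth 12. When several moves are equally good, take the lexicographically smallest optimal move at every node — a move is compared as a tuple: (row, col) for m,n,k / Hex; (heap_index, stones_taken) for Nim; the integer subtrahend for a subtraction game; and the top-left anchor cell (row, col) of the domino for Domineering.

p1 X@[OXX./OXO.]: (0,3)[OXXX/OXO.]+1* (1,3)[OXX./OXOX]+0
p2 O@[OXXX/OXO.] terminal -1; root [OXX./OXO.] d12

X's best at [OXX./OXO.]: (0,3)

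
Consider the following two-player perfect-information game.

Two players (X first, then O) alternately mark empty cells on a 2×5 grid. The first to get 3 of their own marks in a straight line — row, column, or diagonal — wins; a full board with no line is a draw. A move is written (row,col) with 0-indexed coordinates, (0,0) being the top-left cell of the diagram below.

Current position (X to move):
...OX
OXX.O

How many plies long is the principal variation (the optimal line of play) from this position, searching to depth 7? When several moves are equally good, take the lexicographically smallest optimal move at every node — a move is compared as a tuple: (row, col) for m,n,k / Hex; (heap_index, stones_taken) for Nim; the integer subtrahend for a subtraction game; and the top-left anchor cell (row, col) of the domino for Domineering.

PV length from [...OX/OXX.O]: 1 ply

p1 X@[...OX/OXX.O]: (0,0)[X..OX/OXX.O]+0 (0,1)[.X.OX/OXX.O]+0 (0,2)[..XOX/OXX.O]+0 (1,3)[...OX/OXXXO]+1*
p2 O@[...OX/OXXXO] terminal -1; root [...OX/OXX.O] d7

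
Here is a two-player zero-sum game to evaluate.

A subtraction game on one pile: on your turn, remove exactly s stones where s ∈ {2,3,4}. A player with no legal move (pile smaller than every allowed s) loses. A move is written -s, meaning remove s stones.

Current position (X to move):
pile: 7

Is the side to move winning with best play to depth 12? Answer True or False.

[7] X move#1: -2:-1/5*, -3:-1/4, -4:-1/3
[5] O move#2: -2:-1/3, -3:-1/2, -4:+1/1*
[1] end (terminal -1, X#3); searched 7 to 12

X winning at [7]: False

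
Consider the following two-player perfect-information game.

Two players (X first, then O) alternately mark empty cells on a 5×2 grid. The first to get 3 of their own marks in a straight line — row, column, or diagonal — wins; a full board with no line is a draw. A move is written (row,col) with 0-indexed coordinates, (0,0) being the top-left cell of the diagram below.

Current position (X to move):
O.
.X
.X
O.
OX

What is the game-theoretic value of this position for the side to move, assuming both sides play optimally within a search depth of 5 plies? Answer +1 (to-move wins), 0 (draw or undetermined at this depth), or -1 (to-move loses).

ply 1, X at O./.X/.X/O./OX | (0,1)=+1→OX/.X/.X/O./OX*; (1,0)=-1→O./XX/.X/O./OX; (2,0)=+1→O./.X/XX/O./OX; (3,1)=+1→O./.X/.X/OX/OX
ply 2: OX/.X/.X/O./OX is terminal -1 (O); from O./.X/.X/O./OX depth 5

value(O./.X/.X/O./OX, X) = +1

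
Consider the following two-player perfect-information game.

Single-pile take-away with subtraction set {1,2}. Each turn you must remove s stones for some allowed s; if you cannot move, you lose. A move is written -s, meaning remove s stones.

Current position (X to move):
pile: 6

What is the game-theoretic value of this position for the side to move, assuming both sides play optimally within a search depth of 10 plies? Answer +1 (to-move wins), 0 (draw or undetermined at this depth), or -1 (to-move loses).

ply 1, X at 6 | -1=-1→5*; -2=-1→4
ply 2, O at 5 | -1=-1→4; -2=+1→3*
ply 3, X at 3 | -1=-1→2*; -2=-1→1
ply 4, O at 2 | -1=-1→1; -2=+1→0*
ply 5: 0 is terminal -1 (X); from 6 depth 10

value(6, X) = -1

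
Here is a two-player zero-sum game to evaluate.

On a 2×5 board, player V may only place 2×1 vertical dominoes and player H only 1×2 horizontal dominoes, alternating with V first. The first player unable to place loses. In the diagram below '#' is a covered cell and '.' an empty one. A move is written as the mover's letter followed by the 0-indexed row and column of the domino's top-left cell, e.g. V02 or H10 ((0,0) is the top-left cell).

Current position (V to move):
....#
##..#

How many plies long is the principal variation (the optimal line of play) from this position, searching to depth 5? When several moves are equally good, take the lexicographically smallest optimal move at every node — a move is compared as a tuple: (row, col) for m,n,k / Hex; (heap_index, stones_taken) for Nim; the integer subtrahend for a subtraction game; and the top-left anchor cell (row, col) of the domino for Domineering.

ply 1, V at ....#/##..# | V02=+1→..#.#/###.#*; V03=-1→...##/##.##
ply 2, H at ..#.#/###.# | H00=-1→###.#/###.#*
ply 3, V at ###.#/###.# | V03=+1→#####/#####*
ply 4: #####/##### is terminal -1 (H); from ....#/##..# depth 5

PV length from [....#/##..#]: 3 plies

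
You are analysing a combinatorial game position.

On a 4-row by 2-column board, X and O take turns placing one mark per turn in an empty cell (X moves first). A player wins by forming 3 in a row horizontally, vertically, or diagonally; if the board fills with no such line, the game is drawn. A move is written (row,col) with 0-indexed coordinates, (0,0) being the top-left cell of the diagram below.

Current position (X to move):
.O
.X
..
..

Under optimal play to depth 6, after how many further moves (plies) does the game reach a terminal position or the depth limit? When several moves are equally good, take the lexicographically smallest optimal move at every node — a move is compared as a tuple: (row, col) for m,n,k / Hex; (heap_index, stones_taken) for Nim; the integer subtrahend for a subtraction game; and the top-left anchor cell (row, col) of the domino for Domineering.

p1 X@[.O/.X/../..]: (0,0)[XO/.X/../..]+0* (1,0)[.O/XX/../..]+0 (2,0)[.O/.X/X./..]+0 (2,1)[.O/.X/.X/..]+0 (3,0)[.O/.X/../X.]+0 (3,1)[.O/.X/../.X]+0
p2 O@[XO/.X/../..]: (1,0)[XO/OX/../..]+0* (2,0)[XO/.X/O./..]+0 (2,1)[XO/.X/.O/..]+0 (3,0)[XO/.X/../O.]+0 (3,1)[XO/.X/../.O]+0
p3 X@[XO/OX/../..]: (2,0)[XO/OX/X./..]+0* (2,1)[XO/OX/.X/..]+0 (3,0)[XO/OX/../X.]+0 (3,1)[XO/OX/../.X]+0
p4 O@[XO/OX/X./..]: (2,1)[XO/OX/XO/..]+0* (3,0)[XO/OX/X./O.]+0 (3,1)[XO/OX/X./.O]+0
p5 X@[XO/OX/XO/..]: (3,0)[XO/OX/XO/X.]+0* (3,1)[XO/OX/XO/.X]+0
p6 O@[XO/OX/XO/X.]: (3,1)[XO/OX/XO/XO]+0*
p7 X@[XO/OX/XO/XO] terminal +0; root [.O/.X/../..] d6

PV length from [.O/.X/../..]: 6 plies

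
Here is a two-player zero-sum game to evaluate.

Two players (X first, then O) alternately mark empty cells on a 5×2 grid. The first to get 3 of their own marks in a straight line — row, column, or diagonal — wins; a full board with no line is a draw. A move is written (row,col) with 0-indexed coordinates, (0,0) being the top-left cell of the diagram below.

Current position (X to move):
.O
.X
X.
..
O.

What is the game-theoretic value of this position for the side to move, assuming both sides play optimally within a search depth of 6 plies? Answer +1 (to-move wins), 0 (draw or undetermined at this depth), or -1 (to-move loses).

value(.O/.X/X./../O., X) = +1

p1 X@[.O/.X/X./../O.]: (0,0)[XO/.X/X./../O.]+0 (1,0)[.O/XX/X./../O.]+1* (2,1)[.O/.X/XX/../O.]+1 (3,0)[.O/.X/X./X./O.]+0 (3,1)[.O/.X/X./.X/O.]+1 (4,1)[.O/.X/X./../OX]+0
p2 O@[.O/XX/X./../O.]: (0,0)[OO/XX/X./../O.]-1* (2,1)[.O/XX/XO/../O.]-1 (3,0)[.O/XX/X./O./O.]-1 (3,1)[.O/XX/X./.O/O.]-1 (4,1)[.O/XX/X./../OO]-1
p3 X@[OO/XX/X./../O.]: (2,1)[OO/XX/XX/../O.]+1* (3,0)[OO/XX/X./X./O.]+1 (3,1)[OO/XX/X./.X/O.]+1 (4,1)[OO/XX/X./../OX]+0
p4 O@[OO/XX/XX/../O.]: (3,0)[OO/XX/XX/O./O.]-1* (3,1)[OO/XX/XX/.O/O.]-1 (4,1)[OO/XX/XX/../OO]-1
p5 X@[OO/XX/XX/O./O.]: (3,1)[OO/XX/XX/OX/O.]+1* (4,1)[OO/XX/XX/O./OX]+0
p6 O@[OO/XX/XX/OX/O.] terminal -1; root [.O/.X/X./../O.] d6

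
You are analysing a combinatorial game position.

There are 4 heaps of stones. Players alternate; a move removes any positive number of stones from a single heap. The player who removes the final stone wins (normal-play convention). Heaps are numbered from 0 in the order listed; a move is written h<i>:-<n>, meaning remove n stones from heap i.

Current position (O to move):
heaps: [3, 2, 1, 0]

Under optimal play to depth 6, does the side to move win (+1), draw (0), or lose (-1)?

p1 O@[(3,2,1,0)]: h0:-1[(2,2,1,0)]-1* h0:-2[(1,2,1,0)]-1 h0:-3[(0,2,1,0)]-1 h1:-1[(3,1,1,0)]-1 h1:-2[(3,0,1,0)]-1 h2:-1[(3,2,0,0)]-1
p2 X@[(2,2,1,0)]: h0:-1[(1,2,1,0)]-1 h0:-2[(0,2,1,0)]-1 h1:-1[(2,1,1,0)]-1 h1:-2[(2,0,1,0)]-1 h2:-1[(2,2,0,0)]+1*
p3 O@[(2,2,0,0)]: h0:-1[(1,2,0,0)]-1* h0:-2[(0,2,0,0)]-1 h1:-1[(2,1,0,0)]-1 h1:-2[(2,0,0,0)]-1
p4 X@[(1,2,0,0)]: h0:-1[(0,2,0,0)]-1 h1:-1[(1,1,0,0)]+1* h1:-2[(1,0,0,0)]-1
p5 O@[(1,1,0,0)]: h0:-1[(0,1,0,0)]-1* h1:-1[(1,0,0,0)]-1
p6 X@[(0,1,0,0)]: h1:-1[(0,0,0,0)]+1*
p7 O@[(0,0,0,0)] terminal -1; root [(3,2,1,0)] d6

value((3,2,1,0), O) = -1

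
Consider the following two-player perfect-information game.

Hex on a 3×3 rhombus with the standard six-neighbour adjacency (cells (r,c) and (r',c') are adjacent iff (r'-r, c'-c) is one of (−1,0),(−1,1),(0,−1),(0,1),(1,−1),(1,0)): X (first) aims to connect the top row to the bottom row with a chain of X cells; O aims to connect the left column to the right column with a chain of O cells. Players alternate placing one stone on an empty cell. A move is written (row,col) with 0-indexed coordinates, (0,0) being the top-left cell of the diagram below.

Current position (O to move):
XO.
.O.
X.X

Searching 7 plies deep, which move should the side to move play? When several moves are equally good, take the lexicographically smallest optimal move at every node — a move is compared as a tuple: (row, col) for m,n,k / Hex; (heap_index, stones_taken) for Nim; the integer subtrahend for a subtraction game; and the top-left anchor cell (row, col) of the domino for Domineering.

O's best at [XO./.O./X.X]: (1,0)

ply 1, O at XO./.O./X.X | (0,2)=-1→XOO/.O./X.X; (1,0)=+1→XO./OO./X.X*; (1,2)=-1→XO./.OO/X.X; (2,1)=-1→XO./.O./XOX
ply 2, X at XO./OO./X.X | (0,2)=-1→XOX/OO./X.X*; (1,2)=-1→XO./OOX/X.X; (2,1)=-1→XO./OO./XXX
ply 3, O at XOX/OO./X.X | (1,2)=+1→XOX/OOO/X.X*; (2,1)=-1→XOX/OO./XOX
ply 4: XOX/OOO/X.X is terminal -1 (X); from XO./.O./X.X depth 7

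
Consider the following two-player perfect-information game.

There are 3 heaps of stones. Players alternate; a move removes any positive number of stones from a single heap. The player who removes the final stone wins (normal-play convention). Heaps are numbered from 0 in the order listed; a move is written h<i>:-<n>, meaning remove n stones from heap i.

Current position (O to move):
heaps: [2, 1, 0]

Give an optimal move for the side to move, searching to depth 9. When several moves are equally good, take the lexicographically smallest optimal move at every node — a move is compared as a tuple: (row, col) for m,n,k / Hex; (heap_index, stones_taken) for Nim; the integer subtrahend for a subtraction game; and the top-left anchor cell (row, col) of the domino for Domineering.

ply 1, O at (2,1,0) | h0:-1=+1→(1,1,0)*; h0:-2=-1→(0,1,0); h1:-1=-1→(2,0,0)
ply 2, X at (1,1,0) | h0:-1=-1→(0,1,0)*; h1:-1=-1→(1,0,0)
ply 3, O at (0,1,0) | h1:-1=+1→(0,0,0)*
ply 4: (0,0,0) is terminal -1 (X); from (2,1,0) depth 9

O's best at [(2,1,0)]: h0:-1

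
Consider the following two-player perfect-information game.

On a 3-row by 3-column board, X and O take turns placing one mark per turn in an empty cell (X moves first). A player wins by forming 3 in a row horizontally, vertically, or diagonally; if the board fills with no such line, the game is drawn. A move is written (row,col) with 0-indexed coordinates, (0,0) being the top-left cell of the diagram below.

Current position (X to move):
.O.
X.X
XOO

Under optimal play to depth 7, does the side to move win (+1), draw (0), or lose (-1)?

[.O./X.X/XOO] X move#1: (0,0):+1/XO./X.X/XOO*, (0,2):-1/.OX/X.X/XOO, (1,1):+1/.O./XXX/XOO
[XO./X.X/XOO] end (terminal -1, O#2); searched .O./X.X/XOO to 7

value(.O./X.X/XOO, X) = +1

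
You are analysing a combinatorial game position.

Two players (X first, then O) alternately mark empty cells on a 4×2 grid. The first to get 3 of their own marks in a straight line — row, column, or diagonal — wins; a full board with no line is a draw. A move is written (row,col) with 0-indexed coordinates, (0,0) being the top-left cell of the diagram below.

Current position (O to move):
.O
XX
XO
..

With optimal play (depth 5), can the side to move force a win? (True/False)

O winning at [.O/XX/XO/..]: False

ply 1, O at .O/XX/XO/.. | (0,0)=-1→OO/XX/XO/..*; (3,0)=-1→.O/XX/XO/O.; (3,1)=-1→.O/XX/XO/.O
ply 2, X at OO/XX/XO/.. | (3,0)=+1→OO/XX/XO/X.*; (3,1)=+0→OO/XX/XO/.X
ply 3: OO/XX/XO/X. is terminal -1 (O); from .O/XX/XO/.. depth 5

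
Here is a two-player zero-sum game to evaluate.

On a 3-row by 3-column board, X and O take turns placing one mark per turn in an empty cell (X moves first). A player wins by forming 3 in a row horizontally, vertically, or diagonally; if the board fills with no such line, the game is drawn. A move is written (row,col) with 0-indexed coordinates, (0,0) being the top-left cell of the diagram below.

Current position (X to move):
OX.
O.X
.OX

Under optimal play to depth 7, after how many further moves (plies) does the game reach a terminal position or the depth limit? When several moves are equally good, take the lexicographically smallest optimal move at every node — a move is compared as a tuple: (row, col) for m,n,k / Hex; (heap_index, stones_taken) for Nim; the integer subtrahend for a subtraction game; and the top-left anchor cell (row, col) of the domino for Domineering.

p1 X@[OX./O.X/.OX]: (0,2)[OXX/O.X/.OX]+1* (1,1)[OX./OXX/.OX]-1 (2,0)[OX./O.X/XOX]+0
p2 O@[OXX/O.X/.OX] terminal -1; root [OX./O.X/.OX] d7

PV length from [OX./O.X/.OX]: 1 ply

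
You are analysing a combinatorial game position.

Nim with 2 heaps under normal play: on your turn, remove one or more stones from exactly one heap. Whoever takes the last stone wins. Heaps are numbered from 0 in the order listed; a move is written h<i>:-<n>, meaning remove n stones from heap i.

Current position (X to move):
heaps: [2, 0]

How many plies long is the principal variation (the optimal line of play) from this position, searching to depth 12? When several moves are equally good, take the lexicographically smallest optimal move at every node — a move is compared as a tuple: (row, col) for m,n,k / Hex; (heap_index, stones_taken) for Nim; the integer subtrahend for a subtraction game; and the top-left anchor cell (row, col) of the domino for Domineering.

PV length from [(2,0)]: 1 ply

[(2,0)] X move#1: h0:-1:-1/(1,0), h0:-2:+1/(0,0)*
[(0,0)] end (terminal -1, O#2); searched (2,0) to 12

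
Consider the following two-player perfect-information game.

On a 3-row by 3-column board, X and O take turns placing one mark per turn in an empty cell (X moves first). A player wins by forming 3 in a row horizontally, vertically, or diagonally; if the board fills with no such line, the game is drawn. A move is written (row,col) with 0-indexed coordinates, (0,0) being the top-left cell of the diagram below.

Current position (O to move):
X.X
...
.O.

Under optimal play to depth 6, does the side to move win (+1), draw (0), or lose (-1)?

ply 1, O at X.X/.../.O. | (0,1)=-1→XOX/.../.O.*; (1,0)=-1→X.X/O../.O.; (1,1)=-1→X.X/.O./.O.; (1,2)=-1→X.X/..O/.O.; (2,0)=-1→X.X/.../OO.; (2,2)=-1→X.X/.../.OO
ply 2, X at XOX/.../.O. | (1,0)=-1→XOX/X../.O.; (1,1)=+1→XOX/.X./.O.*; (1,2)=-1→XOX/..X/.O.; (2,0)=-1→XOX/.../XO.; (2,2)=-1→XOX/.../.OX
ply 3, O at XOX/.X./.O. | (1,0)=-1→XOX/OX./.O.*; (1,2)=-1→XOX/.XO/.O.; (2,0)=-1→XOX/.X./OO.; (2,2)=-1→XOX/.X./.OO
ply 4, X at XOX/OX./.O. | (1,2)=+1→XOX/OXX/.O.*; (2,0)=+1→XOX/OX./XO.; (2,2)=+1→XOX/OX./.OX
ply 5, O at XOX/OXX/.O. | (2,0)=-1→XOX/OXX/OO.*; (2,2)=-1→XOX/OXX/.OO
ply 6, X at XOX/OXX/OO. | (2,2)=+1→XOX/OXX/OOX*
ply 7: XOX/OXX/OOX is terminal -1 (O); from X.X/.../.O. depth 6

value(X.X/.../.O., O) = -1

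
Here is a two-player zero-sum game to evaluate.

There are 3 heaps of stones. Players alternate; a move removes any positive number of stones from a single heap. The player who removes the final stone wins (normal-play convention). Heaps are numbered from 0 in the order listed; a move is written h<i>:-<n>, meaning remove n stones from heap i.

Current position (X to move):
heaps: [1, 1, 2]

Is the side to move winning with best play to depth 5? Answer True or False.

[(1,1,2)] X move#1: h0:-1:-1/(0,1,2), h1:-1:-1/(1,0,2), h2:-1:-1/(1,1,1), h2:-2:+1/(1,1,0)*
[(1,1,0)] O move#2: h0:-1:-1/(0,1,0)*, h1:-1:-1/(1,0,0)
[(0,1,0)] X move#3: h1:-1:+1/(0,0,0)*
[(0,0,0)] end (terminal -1, O#4); searched (1,1,2) to 5

X winning at [(1,1,2)]: True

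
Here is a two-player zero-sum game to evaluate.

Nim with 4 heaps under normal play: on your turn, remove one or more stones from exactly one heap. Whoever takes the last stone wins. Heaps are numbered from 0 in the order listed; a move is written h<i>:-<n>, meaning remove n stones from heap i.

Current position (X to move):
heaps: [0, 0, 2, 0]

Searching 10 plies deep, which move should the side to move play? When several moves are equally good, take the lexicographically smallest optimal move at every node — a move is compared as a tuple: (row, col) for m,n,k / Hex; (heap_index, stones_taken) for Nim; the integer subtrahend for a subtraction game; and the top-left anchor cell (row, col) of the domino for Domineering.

X's best at [(0,0,2,0)]: h2:-2

ply 1, X at (0,0,2,0) | h2:-1=-1→(0,0,1,0); h2:-2=+1→(0,0,0,0)*
ply 2: (0,0,0,0) is terminal -1 (O); from (0,0,2,0) depth 10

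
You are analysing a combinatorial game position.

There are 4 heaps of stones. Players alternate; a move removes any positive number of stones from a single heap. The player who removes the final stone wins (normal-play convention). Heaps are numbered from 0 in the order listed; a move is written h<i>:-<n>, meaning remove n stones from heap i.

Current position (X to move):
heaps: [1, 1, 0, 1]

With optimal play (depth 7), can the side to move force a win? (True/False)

[(1,1,0,1)] X move#1: h0:-1:+1/(0,1,0,1)*, h1:-1:+1/(1,0,0,1), h3:-1:+1/(1,1,0,0)
[(0,1,0,1)] O move#2: h1:-1:-1/(0,0,0,1)*, h3:-1:-1/(0,1,0,0)
[(0,0,0,1)] X move#3: h3:-1:+1/(0,0,0,0)*
[(0,0,0,0)] end (terminal -1, O#4); searched (1,1,0,1) to 7

X winning at [(1,1,0,1)]: True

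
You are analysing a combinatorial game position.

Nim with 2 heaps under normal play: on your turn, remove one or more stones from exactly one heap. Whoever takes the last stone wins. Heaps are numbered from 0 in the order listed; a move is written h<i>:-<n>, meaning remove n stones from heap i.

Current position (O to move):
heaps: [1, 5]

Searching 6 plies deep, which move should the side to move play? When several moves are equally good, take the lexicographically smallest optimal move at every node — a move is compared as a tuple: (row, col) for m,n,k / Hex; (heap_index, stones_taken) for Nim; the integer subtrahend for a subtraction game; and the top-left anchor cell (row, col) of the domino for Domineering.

p1 O@[(1,5)]: h0:-1[(0,5)]-1 h1:-1[(1,4)]-1 h1:-2[(1,3)]-1 h1:-3[(1,2)]-1 h1:-4[(1,1)]+1* h1:-5[(1,0)]-1
p2 X@[(1,1)]: h0:-1[(0,1)]-1* h1:-1[(1,0)]-1
p3 O@[(0,1)]: h1:-1[(0,0)]+1*
p4 X@[(0,0)] terminal -1; root [(1,5)] d6

O's best at [(1,5)]: h1:-4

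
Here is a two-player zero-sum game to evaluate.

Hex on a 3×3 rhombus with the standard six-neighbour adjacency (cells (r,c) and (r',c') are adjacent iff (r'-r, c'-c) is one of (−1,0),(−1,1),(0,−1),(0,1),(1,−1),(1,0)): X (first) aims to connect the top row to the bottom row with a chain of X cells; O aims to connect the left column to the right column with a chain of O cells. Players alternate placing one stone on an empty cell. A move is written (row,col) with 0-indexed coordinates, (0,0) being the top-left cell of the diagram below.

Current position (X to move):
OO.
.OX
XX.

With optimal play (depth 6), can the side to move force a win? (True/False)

X winning at [OO./.OX/XX.]: True

[OO./.OX/XX.] X move#1: (0,2):+1/OOX/.OX/XX.*, (1,0):-1/OO./XOX/XX., (2,2):-1/OO./.OX/XXX
[OOX/.OX/XX.] end (terminal -1, O#2); searched OO./.OX/XX. to 6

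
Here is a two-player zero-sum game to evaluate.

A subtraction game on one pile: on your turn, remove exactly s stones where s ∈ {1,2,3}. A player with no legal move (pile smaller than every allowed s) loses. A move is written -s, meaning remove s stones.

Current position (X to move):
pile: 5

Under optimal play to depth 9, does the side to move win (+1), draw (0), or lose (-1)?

p1 X@[5]: -1[4]+1* -2[3]-1 -3[2]-1
p2 O@[4]: -1[3]-1* -2[2]-1 -3[1]-1
p3 X@[3]: -1[2]-1 -2[1]-1 -3[0]+1*
p4 O@[0] terminal -1; root [5] d9

value(5, X) = +1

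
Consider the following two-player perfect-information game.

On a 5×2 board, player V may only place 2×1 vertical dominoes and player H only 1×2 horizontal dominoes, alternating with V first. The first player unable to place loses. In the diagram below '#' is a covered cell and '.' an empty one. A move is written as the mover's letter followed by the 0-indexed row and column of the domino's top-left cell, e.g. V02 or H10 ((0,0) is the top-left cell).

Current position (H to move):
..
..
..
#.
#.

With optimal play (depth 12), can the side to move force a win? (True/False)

p1 H@[../../../#./#.]: H00[##/../../#./#.]-1 H10[../##/../#./#.]+1* H20[../../##/#./#.]-1
p2 V@[../##/../#./#.]: V21[../##/.#/##/#.]-1* V31[../##/../##/##]-1
p3 H@[../##/.#/##/#.]: H00[##/##/.#/##/#.]+1*
p4 V@[##/##/.#/##/#.] terminal -1; root [../../../#./#.] d12

H winning at [../../../#./#.]: True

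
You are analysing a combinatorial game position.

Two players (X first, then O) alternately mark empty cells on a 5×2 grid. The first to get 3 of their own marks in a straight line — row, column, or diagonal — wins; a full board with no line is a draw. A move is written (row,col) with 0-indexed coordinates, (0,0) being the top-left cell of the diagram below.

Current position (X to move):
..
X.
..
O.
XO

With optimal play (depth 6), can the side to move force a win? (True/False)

X winning at [../X./../O./XO]: False

ply 1, X at ../X./../O./XO | (0,0)=+0→X./X./../O./XO*; (0,1)=+0→.X/X./../O./XO; (1,1)=+0→../XX/../O./XO; (2,0)=+0→../X./X./O./XO; (2,1)=+0→../X./.X/O./XO; (3,1)=+0→../X./../OX/XO
ply 2, O at X./X./../O./XO | (0,1)=-1→XO/X./../O./XO; (1,1)=-1→X./XO/../O./XO; (2,0)=+0→X./X./O./O./XO*; (2,1)=-1→X./X./.O/O./XO; (3,1)=-1→X./X./../OO/XO
ply 3, X at X./X./O./O./XO | (0,1)=+0→XX/X./O./O./XO*; (1,1)=+0→X./XX/O./O./XO; (2,1)=+0→X./X./OX/O./XO; (3,1)=+0→X./X./O./OX/XO
ply 4, O at XX/X./O./O./XO | (1,1)=+0→XX/XO/O./O./XO*; (2,1)=+0→XX/X./OO/O./XO; (3,1)=+0→XX/X./O./OO/XO
ply 5, X at XX/XO/O./O./XO | (2,1)=+0→XX/XO/OX/O./XO*; (3,1)=+0→XX/XO/O./OX/XO
ply 6, O at XX/XO/OX/O./XO | (3,1)=+0→XX/XO/OX/OO/XO*
ply 7: XX/XO/OX/OO/XO is terminal +0 (X); from ../X./../O./XO depth 6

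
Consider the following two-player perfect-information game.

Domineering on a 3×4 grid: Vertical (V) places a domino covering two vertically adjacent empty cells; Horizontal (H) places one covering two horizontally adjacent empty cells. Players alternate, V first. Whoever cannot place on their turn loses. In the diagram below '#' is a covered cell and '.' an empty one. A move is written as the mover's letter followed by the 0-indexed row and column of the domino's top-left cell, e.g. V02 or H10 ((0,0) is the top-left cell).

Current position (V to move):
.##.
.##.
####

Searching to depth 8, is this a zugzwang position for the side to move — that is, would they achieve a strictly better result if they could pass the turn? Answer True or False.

zugzwang(.##./.##./####, V) = False

p1 V@[.##./.##./####]: V00[###./###./####]+1* V03[.###/.###/####]+1
p2 H@[###./###./####] terminal -1; root [.##./.##./####] d8
suppose V passes — search the same position with H to move:
pass> p1 H@[.##./.##./####] terminal -1; root [.##./.##./####] d8
for V: play +1, pass +1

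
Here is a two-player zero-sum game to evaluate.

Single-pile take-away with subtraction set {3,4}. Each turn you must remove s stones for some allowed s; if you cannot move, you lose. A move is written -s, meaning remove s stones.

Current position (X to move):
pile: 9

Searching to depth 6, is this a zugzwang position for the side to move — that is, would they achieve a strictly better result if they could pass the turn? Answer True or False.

[9] X move#1: -3:-1/6*, -4:-1/5
[6] O move#2: -3:-1/3, -4:+1/2*
[2] end (terminal -1, X#3); searched 9 to 6
suppose X passes — search the same position with O to move:
pass> [9] O move#1: -3:-1/6*, -4:-1/5
pass> [6] X move#2: -3:-1/3, -4:+1/2*
pass> [2] end (terminal -1, O#3); searched 9 to 6
for X: play -1, pass +1

zugzwang(9, X) = True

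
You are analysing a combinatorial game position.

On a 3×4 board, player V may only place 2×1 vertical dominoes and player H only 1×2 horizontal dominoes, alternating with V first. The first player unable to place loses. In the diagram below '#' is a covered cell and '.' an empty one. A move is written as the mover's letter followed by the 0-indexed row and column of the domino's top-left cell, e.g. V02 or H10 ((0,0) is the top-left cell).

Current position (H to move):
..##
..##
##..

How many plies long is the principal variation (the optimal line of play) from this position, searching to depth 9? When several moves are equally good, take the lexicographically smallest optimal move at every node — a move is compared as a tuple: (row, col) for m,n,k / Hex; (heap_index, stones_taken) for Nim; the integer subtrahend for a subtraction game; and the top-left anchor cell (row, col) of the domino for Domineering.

[..##/..##/##..] H move#1: H00:+1/####/..##/##..*, H10:+1/..##/####/##.., H22:-1/..##/..##/####
[####/..##/##..] end (terminal -1, V#2); searched ..##/..##/##.. to 9

PV length from [..##/..##/##..]: 1 ply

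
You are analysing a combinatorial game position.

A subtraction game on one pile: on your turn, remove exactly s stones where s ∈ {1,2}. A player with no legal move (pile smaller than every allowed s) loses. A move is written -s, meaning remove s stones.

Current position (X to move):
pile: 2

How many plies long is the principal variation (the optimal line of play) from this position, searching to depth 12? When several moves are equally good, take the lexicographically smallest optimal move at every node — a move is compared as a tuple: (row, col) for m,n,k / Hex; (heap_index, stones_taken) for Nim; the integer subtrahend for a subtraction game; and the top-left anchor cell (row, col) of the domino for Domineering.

PV length from [2]: 1 ply

[2] X move#1: -1:-1/1, -2:+1/0*
[0] end (terminal -1, O#2); searched 2 to 12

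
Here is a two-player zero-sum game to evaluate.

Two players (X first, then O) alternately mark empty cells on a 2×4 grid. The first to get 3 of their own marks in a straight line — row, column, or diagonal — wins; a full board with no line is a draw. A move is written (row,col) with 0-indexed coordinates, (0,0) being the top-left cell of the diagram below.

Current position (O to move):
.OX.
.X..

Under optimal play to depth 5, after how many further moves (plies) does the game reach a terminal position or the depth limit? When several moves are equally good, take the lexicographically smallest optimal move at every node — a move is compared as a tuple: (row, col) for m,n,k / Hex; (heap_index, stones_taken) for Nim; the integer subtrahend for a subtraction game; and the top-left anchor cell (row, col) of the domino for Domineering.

PV length from [.OX./.X..]: 5 plies

ply 1, O at .OX./.X.. | (0,0)=-1→OOX./.X..; (0,3)=-1→.OXO/.X..; (1,0)=+0→.OX./OX..*; (1,2)=+0→.OX./.XO.; (1,3)=+0→.OX./.X.O
ply 2, X at .OX./OX.. | (0,0)=+0→XOX./OX..*; (0,3)=+0→.OXX/OX..; (1,2)=+0→.OX./OXX.; (1,3)=+0→.OX./OX.X
ply 3, O at XOX./OX.. | (0,3)=+0→XOXO/OX..*; (1,2)=+0→XOX./OXO.; (1,3)=+0→XOX./OX.O
ply 4, X at XOXO/OX.. | (1,2)=+0→XOXO/OXX.*; (1,3)=+0→XOXO/OX.X
ply 5, O at XOXO/OXX. | (1,3)=+0→XOXO/OXXO*
ply 6: XOXO/OXXO is terminal +0 (X); from .OX./.X.. depth 5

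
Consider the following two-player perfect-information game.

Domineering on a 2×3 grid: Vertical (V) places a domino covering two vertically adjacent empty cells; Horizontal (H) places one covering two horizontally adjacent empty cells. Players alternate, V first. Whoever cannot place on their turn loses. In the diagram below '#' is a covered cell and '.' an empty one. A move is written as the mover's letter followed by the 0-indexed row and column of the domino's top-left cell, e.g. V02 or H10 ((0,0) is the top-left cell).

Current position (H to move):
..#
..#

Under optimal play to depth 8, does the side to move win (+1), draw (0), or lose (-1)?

value(..#/..#, H) = +1

p1 H@[..#/..#]: H00[###/..#]+1* H10[..#/###]+1
p2 V@[###/..#] terminal -1; root [..#/..#] d8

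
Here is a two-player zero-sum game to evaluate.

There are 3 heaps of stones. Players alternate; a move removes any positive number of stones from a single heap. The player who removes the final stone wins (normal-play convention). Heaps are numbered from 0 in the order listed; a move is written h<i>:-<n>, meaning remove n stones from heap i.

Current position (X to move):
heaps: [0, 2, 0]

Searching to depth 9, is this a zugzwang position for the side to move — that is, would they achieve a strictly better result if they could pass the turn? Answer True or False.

[(0,2,0)] X move#1: h1:-1:-1/(0,1,0), h1:-2:+1/(0,0,0)*
[(0,0,0)] end (terminal -1, O#2); searched (0,2,0) to 9
pass branch (O moves first from the same position):
  | [(0,2,0)] O move#1: h1:-1:-1/(0,1,0), h1:-2:+1/(0,0,0)*
  | [(0,0,0)] end (terminal -1, X#2); searched (0,2,0) to 9
X moving scores +1; X passing scores -1

zugzwang((0,2,0), X) = False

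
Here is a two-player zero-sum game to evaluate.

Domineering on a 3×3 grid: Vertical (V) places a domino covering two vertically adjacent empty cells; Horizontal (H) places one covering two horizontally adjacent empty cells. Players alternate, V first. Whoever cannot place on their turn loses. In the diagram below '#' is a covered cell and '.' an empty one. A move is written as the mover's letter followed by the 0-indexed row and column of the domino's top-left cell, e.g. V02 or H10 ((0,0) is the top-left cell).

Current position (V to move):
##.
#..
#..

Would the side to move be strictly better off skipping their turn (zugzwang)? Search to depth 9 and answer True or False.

zugzwang(##./#../#.., V) = False

p1 V@[##./#../#..]: V02[###/#.#/#..]-1 V11[##./##./##.]+1* V12[##./#.#/#.#]+1
p2 H@[##./##./##.] terminal -1; root [##./#../#..] d9
pass branch (H moves first from the same position):
  | p1 H@[##./#../#..]: H11[##./###/#..]+1* H21[##./#../###]-1
  | p2 V@[##./###/#..] terminal -1; root [##./#../#..] d9
V moving scores +1; V passing scores -1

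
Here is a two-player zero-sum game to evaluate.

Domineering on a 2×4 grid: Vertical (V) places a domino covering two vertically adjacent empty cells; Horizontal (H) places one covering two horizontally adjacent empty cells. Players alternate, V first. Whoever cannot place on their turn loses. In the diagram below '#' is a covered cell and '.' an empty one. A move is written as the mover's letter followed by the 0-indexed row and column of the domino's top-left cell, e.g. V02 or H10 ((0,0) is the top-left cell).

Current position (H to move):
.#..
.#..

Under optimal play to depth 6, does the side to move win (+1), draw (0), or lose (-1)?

value(.#../.#.., H) = +1

p1 H@[.#../.#..]: H02[.###/.#..]+1* H12[.#../.###]+1
p2 V@[.###/.#..]: V00[####/##..]-1*
p3 H@[####/##..]: H12[####/####]+1*
p4 V@[####/####] terminal -1; root [.#../.#..] d6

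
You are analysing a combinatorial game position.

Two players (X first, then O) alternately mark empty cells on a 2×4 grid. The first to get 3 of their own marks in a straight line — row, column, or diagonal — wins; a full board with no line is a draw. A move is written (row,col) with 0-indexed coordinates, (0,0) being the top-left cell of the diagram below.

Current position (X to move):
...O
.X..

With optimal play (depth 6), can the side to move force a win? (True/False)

X winning at [...O/.X..]: True

ply 1, X at ...O/.X.. | (0,0)=+0→X..O/.X..; (0,1)=+0→.X.O/.X..; (0,2)=+0→..XO/.X..; (1,0)=+0→...O/XX..; (1,2)=+1→...O/.XX.*; (1,3)=+0→...O/.X.X
ply 2, O at ...O/.XX. | (0,0)=-1→O..O/.XX.*; (0,1)=-1→.O.O/.XX.; (0,2)=-1→..OO/.XX.; (1,0)=-1→...O/OXX.; (1,3)=-1→...O/.XXO
ply 3, X at O..O/.XX. | (0,1)=+1→OX.O/.XX.*; (0,2)=+1→O.XO/.XX.; (1,0)=+1→O..O/XXX.; (1,3)=+1→O..O/.XXX
ply 4, O at OX.O/.XX. | (0,2)=-1→OXOO/.XX.*; (1,0)=-1→OX.O/OXX.; (1,3)=-1→OX.O/.XXO
ply 5, X at OXOO/.XX. | (1,0)=+1→OXOO/XXX.*; (1,3)=+1→OXOO/.XXX
ply 6: OXOO/XXX. is terminal -1 (O); from ...O/.X.. depth 6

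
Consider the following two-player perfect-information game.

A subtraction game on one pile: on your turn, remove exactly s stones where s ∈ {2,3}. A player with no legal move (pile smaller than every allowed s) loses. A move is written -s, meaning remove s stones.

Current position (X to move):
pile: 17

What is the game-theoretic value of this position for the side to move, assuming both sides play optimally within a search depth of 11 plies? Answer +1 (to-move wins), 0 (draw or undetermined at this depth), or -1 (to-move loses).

value(17, X) = +1

[17] X move#1: -2:+1/15*, -3:-1/14
[15] O move#2: -2:-1/13*, -3:-1/12
[13] X move#3: -2:+1/11*, -3:+1/10
[11] O move#4: -2:-1/9*, -3:-1/8
[9] X move#5: -2:-1/7, -3:+1/6*
[6] O move#6: -2:-1/4*, -3:-1/3
[4] X move#7: -2:-1/2, -3:+1/1*
[1] end (terminal -1, O#8); searched 17 to 11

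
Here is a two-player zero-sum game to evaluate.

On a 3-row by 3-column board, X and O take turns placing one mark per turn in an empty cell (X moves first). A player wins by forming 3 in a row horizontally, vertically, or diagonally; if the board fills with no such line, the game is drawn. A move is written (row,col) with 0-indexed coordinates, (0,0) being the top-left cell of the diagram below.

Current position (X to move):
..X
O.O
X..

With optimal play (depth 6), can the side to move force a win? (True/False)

X winning at [..X/O.O/X..]: True

p1 X@[..X/O.O/X..]: (0,0)[X.X/O.O/X..]-1 (0,1)[.XX/O.O/X..]-1 (1,1)[..X/OXO/X..]+1* (2,1)[..X/O.O/XX.]-1 (2,2)[..X/O.O/X.X]-1
p2 O@[..X/OXO/X..] terminal -1; root [..X/O.O/X..] d6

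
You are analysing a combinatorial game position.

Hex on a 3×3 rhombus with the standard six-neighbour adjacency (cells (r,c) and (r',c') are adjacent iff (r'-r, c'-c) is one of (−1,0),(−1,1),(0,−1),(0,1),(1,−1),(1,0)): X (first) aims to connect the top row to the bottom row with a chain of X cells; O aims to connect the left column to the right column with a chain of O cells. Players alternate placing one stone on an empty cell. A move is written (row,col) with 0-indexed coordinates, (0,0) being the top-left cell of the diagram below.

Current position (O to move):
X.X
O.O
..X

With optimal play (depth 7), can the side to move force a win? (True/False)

O winning at [X.X/O.O/..X]: True

ply 1, O at X.X/O.O/..X | (0,1)=-1→XOX/O.O/..X; (1,1)=+1→X.X/OOO/..X*; (2,0)=+1→X.X/O.O/O.X; (2,1)=+1→X.X/O.O/.OX
ply 2: X.X/OOO/..X is terminal -1 (X); from X.X/O.O/..X depth 7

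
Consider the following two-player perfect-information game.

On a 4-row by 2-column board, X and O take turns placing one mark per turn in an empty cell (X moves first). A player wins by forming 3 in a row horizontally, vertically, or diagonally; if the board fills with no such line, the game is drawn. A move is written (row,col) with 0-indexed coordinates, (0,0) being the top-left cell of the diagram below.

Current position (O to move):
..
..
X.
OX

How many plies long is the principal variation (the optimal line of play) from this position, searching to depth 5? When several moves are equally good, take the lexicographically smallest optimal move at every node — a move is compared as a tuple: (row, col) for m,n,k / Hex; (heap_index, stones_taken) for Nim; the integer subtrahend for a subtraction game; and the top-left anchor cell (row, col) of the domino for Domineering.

p1 O@[../../X./OX]: (0,0)[O./../X./OX]+0* (0,1)[.O/../X./OX]+0 (1,0)[../O./X./OX]+0 (1,1)[../.O/X./OX]+0 (2,1)[../../XO/OX]+0
p2 X@[O./../X./OX]: (0,1)[OX/../X./OX]+0* (1,0)[O./X./X./OX]+0 (1,1)[O./.X/X./OX]+0 (2,1)[O./../XX/OX]+0
p3 O@[OX/../X./OX]: (1,0)[OX/O./X./OX]+0* (1,1)[OX/.O/X./OX]+0 (2,1)[OX/../XO/OX]+0
p4 X@[OX/O./X./OX]: (1,1)[OX/OX/X./OX]+0* (2,1)[OX/O./XX/OX]+0
p5 O@[OX/OX/X./OX]: (2,1)[OX/OX/XO/OX]+0*
p6 X@[OX/OX/XO/OX] terminal +0; root [../../X./OX] d5

PV length from [../../X./OX]: 5 plies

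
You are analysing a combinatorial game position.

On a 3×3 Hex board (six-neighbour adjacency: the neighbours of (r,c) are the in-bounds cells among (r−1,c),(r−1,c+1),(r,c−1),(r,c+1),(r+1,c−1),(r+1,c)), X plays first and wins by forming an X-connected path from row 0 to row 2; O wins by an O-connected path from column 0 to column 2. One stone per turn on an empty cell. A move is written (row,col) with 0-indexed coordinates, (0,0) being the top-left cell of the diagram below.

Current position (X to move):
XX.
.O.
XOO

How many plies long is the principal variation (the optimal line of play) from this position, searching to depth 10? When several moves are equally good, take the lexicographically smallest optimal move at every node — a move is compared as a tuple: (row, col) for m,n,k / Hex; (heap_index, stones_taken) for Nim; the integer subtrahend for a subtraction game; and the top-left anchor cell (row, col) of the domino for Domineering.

[XX./.O./XOO] X move#1: (0,2):-1/XXX/.O./XOO, (1,0):+1/XX./XO./XOO*, (1,2):-1/XX./.OX/XOO
[XX./XO./XOO] end (terminal -1, O#2); searched XX./.O./XOO to 10

PV length from [XX./.O./XOO]: 1 ply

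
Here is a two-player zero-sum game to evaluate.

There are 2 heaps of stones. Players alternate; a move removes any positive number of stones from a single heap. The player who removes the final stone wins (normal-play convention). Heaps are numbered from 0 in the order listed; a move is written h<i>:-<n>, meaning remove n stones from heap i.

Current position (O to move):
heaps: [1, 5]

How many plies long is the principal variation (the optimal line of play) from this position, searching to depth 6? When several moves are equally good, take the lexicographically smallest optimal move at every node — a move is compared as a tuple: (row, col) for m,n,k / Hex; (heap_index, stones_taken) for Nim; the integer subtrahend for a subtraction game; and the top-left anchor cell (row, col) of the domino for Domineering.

PV length from [(1,5)]: 3 plies

[(1,5)] O move#1: h0:-1:-1/(0,5), h1:-1:-1/(1,4), h1:-2:-1/(1,3), h1:-3:-1/(1,2), h1:-4:+1/(1,1)*, h1:-5:-1/(1,0)
[(1,1)] X move#2: h0:-1:-1/(0,1)*, h1:-1:-1/(1,0)
[(0,1)] O move#3: h1:-1:+1/(0,0)*
[(0,0)] end (terminal -1, X#4); searched (1,5) to 6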